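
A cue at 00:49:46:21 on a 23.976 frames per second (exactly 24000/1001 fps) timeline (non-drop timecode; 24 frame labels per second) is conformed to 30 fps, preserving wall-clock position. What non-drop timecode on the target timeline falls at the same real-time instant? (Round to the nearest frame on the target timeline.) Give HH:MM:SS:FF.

00:49:49:26

Source frame index: (0×3600 + 49×60 + 46) × 24 + 21 = 71685.
Real time: 71685 / (24000/1001) = 4783779/1600 s.
Target frame: (4783779/1600) × (30) = 14351337/160 ≈ 89695.856 → 89696.
At 30 labels/s: frame 89696 → 00:49:49:26.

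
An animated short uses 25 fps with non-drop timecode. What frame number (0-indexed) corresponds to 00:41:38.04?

frame 62454

Total seconds to the label: (0 × 3600 + 41 × 60 + 38) = 2498.
Frame index = 2498 × 25 + 4 = 62454.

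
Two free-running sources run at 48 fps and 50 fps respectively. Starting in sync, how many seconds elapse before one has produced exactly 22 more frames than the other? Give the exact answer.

11 seconds

The gap grows by |50 − 48| = 2 frames per second.
Time for a 22-frame gap: 22 ÷ (2) = 11 s.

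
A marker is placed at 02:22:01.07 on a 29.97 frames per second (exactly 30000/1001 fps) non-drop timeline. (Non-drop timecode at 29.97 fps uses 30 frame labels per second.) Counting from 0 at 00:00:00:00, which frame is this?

Total seconds to the label: (2 × 3600 + 22 × 60 + 1) = 8521.
Frame index = 8521 × 30 + 7 = 255637.

frame 255637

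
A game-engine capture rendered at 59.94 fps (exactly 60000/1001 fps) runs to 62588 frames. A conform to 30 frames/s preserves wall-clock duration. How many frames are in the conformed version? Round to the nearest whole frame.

Frames at target rate = 62588 × (30) / (60000/1001) = 15662647/500 ≈ 31325.294.
Nearest whole frame: 31325.

31325 frames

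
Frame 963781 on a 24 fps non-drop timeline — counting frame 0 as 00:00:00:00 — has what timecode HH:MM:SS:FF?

963781 ÷ 24 = 40157 full seconds, remainder 13 frames.
40157 s = 11 h 9 min 17 s.
Timecode: 11:09:17:13.

11:09:17:13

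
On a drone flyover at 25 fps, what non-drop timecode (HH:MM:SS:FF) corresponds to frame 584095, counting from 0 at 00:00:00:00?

06:29:23:20

584095 ÷ 25 = 23363 full seconds, remainder 20 frames.
23363 s = 6 h 29 min 23 s.
Timecode: 06:29:23:20.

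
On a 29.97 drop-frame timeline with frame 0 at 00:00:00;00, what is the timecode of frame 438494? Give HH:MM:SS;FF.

04:03:51;02

Ten DF minutes hold 17982 frames, so frame 438494 lies in block 24 (frames 431568–449549) with 6926 frames into that block.
The block's first minute is 1800 frames and the rest 1798 each; 6926 frames reaches minute 3, so 24 × 18 + 3 × 2 = 438 labels have been skipped so far.
Adding those back, label number 438494 + 438 = 438932 at 30 labels/s is 14631 s + 2 f = 4 h 3 min 51 s frame 2, i.e. 04:03:51;02.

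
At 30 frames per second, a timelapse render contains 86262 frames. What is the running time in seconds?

Running time = 86262 / (30) = 2875.4 s.

2875.4 seconds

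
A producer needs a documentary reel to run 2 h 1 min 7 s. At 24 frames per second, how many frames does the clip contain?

2 h 1 min 7 s = 7267 s.
Frames = 7267 × 24 = 174408.

174408 frames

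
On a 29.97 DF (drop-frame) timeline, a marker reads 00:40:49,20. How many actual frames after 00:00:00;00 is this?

73418

As if non-drop at 30 labels/s: (0 × 3600 + 40 × 60 + 49) × 30 + 20 = 73490.
Minute boundaries passed: 40; those not divisible by 10: 40 − 4 = 36; dropped labels = 2 × 36 = 72.
Actual frame index = 73490 − 72 = 73418.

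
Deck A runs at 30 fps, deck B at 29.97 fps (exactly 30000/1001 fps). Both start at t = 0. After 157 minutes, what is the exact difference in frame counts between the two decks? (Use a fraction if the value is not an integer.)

157 min = 9420 s.
A emits 30 × 9420 = 282600 frames; B emits 30000/1001 × 9420 = 282600000/1001.
Difference = 282600/1001 frames (≈ 282.3177); B is behind A.

282600/1001 frames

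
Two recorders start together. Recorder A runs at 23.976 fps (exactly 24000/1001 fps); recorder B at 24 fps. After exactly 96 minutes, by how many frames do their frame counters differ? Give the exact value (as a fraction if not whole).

138240/1001 frames

96 min = 5760 s.
A emits 24000/1001 × 5760 = 138240000/1001 frames; B emits 24 × 5760 = 138240.
Difference = 138240/1001 frames (≈ 138.1019); B is ahead of A.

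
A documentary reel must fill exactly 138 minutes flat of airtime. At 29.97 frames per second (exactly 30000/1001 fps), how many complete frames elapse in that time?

248151 frames

138 min = 8280 s.
Frames = 8280 × 30000/1001 = 248400000/1001 ≈ 248151.8482.
Complete frames: 248151.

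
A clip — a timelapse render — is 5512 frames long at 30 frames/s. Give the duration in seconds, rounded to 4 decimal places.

183.7333 seconds

Running time = 5512 × 1/30 = 2756/15 s ≈ 183.7333 s.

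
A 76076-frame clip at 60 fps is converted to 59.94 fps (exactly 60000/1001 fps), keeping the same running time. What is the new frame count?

Target frames = source frames × (target rate / source rate) = 76076 × (60000/1001)/(60) = 76076 × 1000/1001 = 76000.

76000 frames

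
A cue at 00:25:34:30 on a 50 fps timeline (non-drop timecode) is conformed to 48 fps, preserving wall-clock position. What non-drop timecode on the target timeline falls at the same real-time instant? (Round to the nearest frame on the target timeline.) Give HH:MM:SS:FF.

00:25:34:29

Source frame index: (0×3600 + 25×60 + 34) × 50 + 30 = 76730.
Real time: 76730 / (50) = 7673/5 s.
Target frame: (7673/5) × (48) = 368304/5 ≈ 73660.800 → 73661.
At 48 labels/s: frame 73661 → 00:25:34:29.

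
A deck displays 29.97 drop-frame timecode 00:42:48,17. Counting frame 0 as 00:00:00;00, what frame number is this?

76981

As if non-drop at 30 labels/s: (0 × 3600 + 42 × 60 + 48) × 30 + 17 = 77057.
Minute boundaries passed: 42; those not divisible by 10: 42 − 4 = 38; dropped labels = 2 × 38 = 76.
Actual frame index = 77057 − 76 = 76981.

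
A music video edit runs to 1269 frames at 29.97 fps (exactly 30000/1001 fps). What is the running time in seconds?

Running time = 1269 / (30000/1001) = 42.3423 s.

42.3423 seconds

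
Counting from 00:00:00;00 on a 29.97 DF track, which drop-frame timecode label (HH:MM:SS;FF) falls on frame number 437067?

Each 10-minute DF block holds 10 × 60 × 30 − 9 × 2 = 17982 frames. 437067 ÷ 17982 → 24 full blocks, remainder 5499.
Within the partial block the first minute is 1800 frames and each further minute 1798, so 3 further minute boundaries passed. Total skipped labels = 18 × 24 + 2 × 3 = 438.
Non-drop label index = 437067 + 438 = 437505; at 30 labels/s that is 04:03:03:15, i.e. DF 04:03:03;15.

04:03:03;15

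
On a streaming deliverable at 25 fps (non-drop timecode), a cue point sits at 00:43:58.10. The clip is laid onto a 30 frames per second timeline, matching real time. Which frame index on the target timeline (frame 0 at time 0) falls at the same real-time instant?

frame 79152

Source frame index: (0×3600 + 43×60 + 58) × 25 + 10 = 65960.
Real time: 65960 / (25) = 13192/5 s.
Target frame: (13192/5) × (30) = 79152.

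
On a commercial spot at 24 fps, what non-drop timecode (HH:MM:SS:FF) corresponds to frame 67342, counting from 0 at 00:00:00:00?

67342 ÷ 24 = 2805 full seconds, remainder 22 frames.
2805 s = 0 h 46 min 45 s.
Timecode: 00:46:45:22.

00:46:45:22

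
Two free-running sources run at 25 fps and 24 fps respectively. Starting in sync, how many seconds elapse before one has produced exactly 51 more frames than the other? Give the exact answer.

The gap grows by |24 − 25| = 1 frame per second.
Time for a 51-frame gap: 51 ÷ (1) = 51 s.

51 seconds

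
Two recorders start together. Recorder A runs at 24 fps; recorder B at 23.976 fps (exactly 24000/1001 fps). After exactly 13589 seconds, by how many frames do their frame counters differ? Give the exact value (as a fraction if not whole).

A emits 24 × 13589 = 326136 frames; B emits 24000/1001 × 13589 = 326136000/1001.
Difference = 326136/1001 frames (≈ 325.8102); B is behind A.

326136/1001 frames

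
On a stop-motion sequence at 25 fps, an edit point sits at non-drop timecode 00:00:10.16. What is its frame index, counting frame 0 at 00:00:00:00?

266

Total seconds to the label: (0 × 3600 + 0 × 60 + 10) = 10.
Frame index = 10 × 25 + 16 = 266.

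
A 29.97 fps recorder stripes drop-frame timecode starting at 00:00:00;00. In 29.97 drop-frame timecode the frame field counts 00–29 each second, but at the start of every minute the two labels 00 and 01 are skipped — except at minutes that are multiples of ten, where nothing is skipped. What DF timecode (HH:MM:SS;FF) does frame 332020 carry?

Ten DF minutes hold 17982 frames, so frame 332020 lies in block 18 (frames 323676–341657) with 8344 frames into that block.
The block's first minute is 1800 frames and the rest 1798 each; 8344 frames reaches minute 4, so 18 × 18 + 4 × 2 = 332 labels have been skipped so far.
Adding those back, label number 332020 + 332 = 332352 at 30 labels/s is 11078 s + 12 f = 3 h 4 min 38 s frame 12, i.e. 03:04:38;12.

03:04:38;12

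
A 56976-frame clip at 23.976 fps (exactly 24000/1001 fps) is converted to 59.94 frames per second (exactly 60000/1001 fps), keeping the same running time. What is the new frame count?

142440 frames

Target frames = source frames × (target rate / source rate) = 56976 × (60000/1001)/(24000/1001) = 56976 × 5/2 = 142440.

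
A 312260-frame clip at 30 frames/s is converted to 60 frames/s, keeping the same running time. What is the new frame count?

624520 frames

Target frames = source frames × (target rate / source rate) = 312260 × (60)/(30) = 312260 × 2 = 624520.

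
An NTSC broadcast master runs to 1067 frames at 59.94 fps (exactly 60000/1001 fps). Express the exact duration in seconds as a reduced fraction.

Running time = 1067 ÷ (60000/1001) = 1067 × 1001/60000 = 1068067/60000 s.

1068067/60000 seconds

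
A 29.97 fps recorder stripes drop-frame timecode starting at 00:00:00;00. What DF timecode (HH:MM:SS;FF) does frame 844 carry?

Each 10-minute DF block holds 10 × 60 × 30 − 9 × 2 = 17982 frames. 844 ÷ 17982 → 0 full blocks, remainder 844.
Within the partial block the first minute is 1800 frames and each further minute 1798, so 0 further minute boundaries passed. Total skipped labels = 18 × 0 + 2 × 0 = 0.
Non-drop label index = 844 + 0 = 844; at 30 labels/s that is 00:00:28:04, i.e. DF 00:00:28;04.

00:00:28;04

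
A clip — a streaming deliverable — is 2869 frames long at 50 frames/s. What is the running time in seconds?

57.38 seconds

Running time = 2869 / (50) = 57.38 s.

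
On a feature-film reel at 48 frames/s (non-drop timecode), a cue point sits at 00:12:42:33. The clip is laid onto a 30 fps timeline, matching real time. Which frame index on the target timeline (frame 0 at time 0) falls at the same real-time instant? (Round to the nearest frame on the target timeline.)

Source frame index: (0×3600 + 12×60 + 42) × 48 + 33 = 36609.
Real time: 36609 / (48) = 12203/16 s.
Target frame: (12203/16) × (30) = 183045/8 ≈ 22880.625 → 22881.

frame 22881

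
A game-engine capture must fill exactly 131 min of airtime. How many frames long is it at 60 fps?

131 min = 7860 s.
Frames = 7860 × 60 = 471600.

471600 frames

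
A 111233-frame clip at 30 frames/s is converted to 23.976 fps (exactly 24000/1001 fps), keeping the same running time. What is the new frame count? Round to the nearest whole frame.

88898 frames

Frames at target rate = 111233 × (24000/1001) / (30) = 88986400/1001 ≈ 88897.502.
Nearest whole frame: 88898.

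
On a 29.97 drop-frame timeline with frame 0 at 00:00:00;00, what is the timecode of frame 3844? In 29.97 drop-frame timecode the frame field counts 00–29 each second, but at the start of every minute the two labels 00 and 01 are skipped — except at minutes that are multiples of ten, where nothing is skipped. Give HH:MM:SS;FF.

Each 10-minute DF block holds 10 × 60 × 30 − 9 × 2 = 17982 frames. 3844 ÷ 17982 → 0 full blocks, remainder 3844.
Within the partial block the first minute is 1800 frames and each further minute 1798, so 2 further minute boundaries passed. Total skipped labels = 18 × 0 + 2 × 2 = 4.
Non-drop label index = 3844 + 4 = 3848; at 30 labels/s that is 00:02:08:08, i.e. DF 00:02:08;08.

00:02:08;08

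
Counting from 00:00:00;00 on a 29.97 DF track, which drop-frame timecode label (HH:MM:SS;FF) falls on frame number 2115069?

19:36:12;27

Ten DF minutes hold 17982 frames, so frame 2115069 lies in block 117 (frames 2103894–2121875) with 11175 frames into that block.
The block's first minute is 1800 frames and the rest 1798 each; 11175 frames reaches minute 6, so 117 × 18 + 6 × 2 = 2118 labels have been skipped so far.
Adding those back, label number 2115069 + 2118 = 2117187 at 30 labels/s is 70572 s + 27 f = 19 h 36 min 12 s frame 27, i.e. 19:36:12;27.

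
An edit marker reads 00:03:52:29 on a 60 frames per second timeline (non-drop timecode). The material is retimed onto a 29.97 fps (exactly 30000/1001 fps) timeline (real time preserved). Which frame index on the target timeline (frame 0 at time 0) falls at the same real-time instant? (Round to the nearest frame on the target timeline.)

frame 6968

Source frame index: (0×3600 + 3×60 + 52) × 60 + 29 = 13949.
Real time: 13949 / (60) = 13949/60 s.
Target frame: (13949/60) × (30000/1001) = 536500/77 ≈ 6967.532 → 6968.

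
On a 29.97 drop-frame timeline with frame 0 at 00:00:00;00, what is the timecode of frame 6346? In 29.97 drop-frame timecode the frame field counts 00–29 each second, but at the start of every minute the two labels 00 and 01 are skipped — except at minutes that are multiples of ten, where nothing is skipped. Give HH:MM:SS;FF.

Ten DF minutes hold 17982 frames, so frame 6346 lies in block 0 (frames 0–17981) with 6346 frames into that block.
The block's first minute is 1800 frames and the rest 1798 each; 6346 frames reaches minute 3, so 0 × 18 + 3 × 2 = 6 labels have been skipped so far.
Adding those back, label number 6346 + 6 = 6352 at 30 labels/s is 211 s + 22 f = 0 h 3 min 31 s frame 22, i.e. 00:03:31;22.

00:03:31;22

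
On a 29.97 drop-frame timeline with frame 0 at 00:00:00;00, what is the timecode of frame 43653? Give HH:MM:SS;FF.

Ten DF minutes hold 17982 frames, so frame 43653 lies in block 2 (frames 35964–53945) with 7689 frames into that block.
The block's first minute is 1800 frames and the rest 1798 each; 7689 frames reaches minute 4, so 2 × 18 + 4 × 2 = 44 labels have been skipped so far.
Adding those back, label number 43653 + 44 = 43697 at 30 labels/s is 1456 s + 17 f = 0 h 24 min 16 s frame 17, i.e. 00:24:16;17.

00:24:16;17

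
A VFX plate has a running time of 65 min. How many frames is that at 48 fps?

65 min = 3900 s.
Frames = 3900 × 48 = 187200.

187200 frames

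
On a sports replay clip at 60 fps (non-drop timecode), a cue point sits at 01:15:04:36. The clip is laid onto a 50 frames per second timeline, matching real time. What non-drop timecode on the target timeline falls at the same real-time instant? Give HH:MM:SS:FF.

01:15:04:30

Source frame index: (1×3600 + 15×60 + 4) × 60 + 36 = 270276.
Real time: 270276 / (60) = 22523/5 s.
Target frame: (22523/5) × (50) = 225230.
At 50 labels/s: frame 225230 → 01:15:04:30.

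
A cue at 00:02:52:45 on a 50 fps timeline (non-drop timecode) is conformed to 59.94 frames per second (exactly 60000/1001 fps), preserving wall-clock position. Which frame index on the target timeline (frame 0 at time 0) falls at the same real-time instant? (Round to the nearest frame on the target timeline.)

Source frame index: (0×3600 + 2×60 + 52) × 50 + 45 = 8645.
Real time: 8645 / (50) = 1729/10 s.
Target frame: (1729/10) × (60000/1001) = 114000/11 ≈ 10363.636 → 10364.

frame 10364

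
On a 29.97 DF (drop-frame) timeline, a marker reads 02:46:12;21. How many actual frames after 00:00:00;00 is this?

298881

Complete 10-minute blocks: 16, each 17982 frames → 287712.
Remaining 6 whole minutes in the current block: 1800 + 5 × 1798 = 10790 frames.
Within the current minute: 12 × 30 + 21 − 2 = 379 (labels ;00/;01 skipped at this minute). Total = 287712 + 10790 + 379 = 298881.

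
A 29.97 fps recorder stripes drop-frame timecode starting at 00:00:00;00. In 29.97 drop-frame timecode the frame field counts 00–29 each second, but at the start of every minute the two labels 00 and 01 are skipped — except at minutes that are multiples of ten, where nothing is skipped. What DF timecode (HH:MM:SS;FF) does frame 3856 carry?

Ten DF minutes hold 17982 frames, so frame 3856 lies in block 0 (frames 0–17981) with 3856 frames into that block.
The block's first minute is 1800 frames and the rest 1798 each; 3856 frames reaches minute 2, so 0 × 18 + 2 × 2 = 4 labels have been skipped so far.
Adding those back, label number 3856 + 4 = 3860 at 30 labels/s is 128 s + 20 f = 0 h 2 min 8 s frame 20, i.e. 00:02:08;20.

00:02:08;20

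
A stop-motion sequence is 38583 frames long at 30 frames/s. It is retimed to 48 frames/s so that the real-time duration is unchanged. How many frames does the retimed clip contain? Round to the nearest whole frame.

Frames at target rate = 38583 × (48) / (30) = 308664/5 ≈ 61732.800.
Nearest whole frame: 61733.

61733 frames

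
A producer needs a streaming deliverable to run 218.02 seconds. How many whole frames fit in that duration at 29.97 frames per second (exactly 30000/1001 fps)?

6534 frames

Frames = 218.02 × 30000/1001 = 594600/91 ≈ 6534.0659.
Complete frames: 6534.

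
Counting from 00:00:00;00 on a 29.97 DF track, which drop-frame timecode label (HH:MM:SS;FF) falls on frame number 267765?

02:28:54;13

Each 10-minute DF block holds 10 × 60 × 30 − 9 × 2 = 17982 frames. 267765 ÷ 17982 → 14 full blocks, remainder 16017.
Within the partial block the first minute is 1800 frames and each further minute 1798, so 8 further minute boundaries passed. Total skipped labels = 18 × 14 + 2 × 8 = 268.
Non-drop label index = 267765 + 268 = 268033; at 30 labels/s that is 02:28:54:13, i.e. DF 02:28:54;13.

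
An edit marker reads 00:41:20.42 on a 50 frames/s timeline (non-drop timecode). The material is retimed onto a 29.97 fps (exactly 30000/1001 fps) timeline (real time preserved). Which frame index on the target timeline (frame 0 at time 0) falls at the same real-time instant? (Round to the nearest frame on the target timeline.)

Source frame index: (0×3600 + 41×60 + 20) × 50 + 42 = 124042.
Real time: 124042 / (50) = 62021/25 s.
Target frame: (62021/25) × (30000/1001) = 74425200/1001 ≈ 74350.849 → 74351.

frame 74351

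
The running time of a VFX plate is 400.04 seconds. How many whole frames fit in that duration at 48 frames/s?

19201 frames

Frames = 400.04 × 48 = 480048/25 ≈ 19201.9200.
Complete frames: 19201.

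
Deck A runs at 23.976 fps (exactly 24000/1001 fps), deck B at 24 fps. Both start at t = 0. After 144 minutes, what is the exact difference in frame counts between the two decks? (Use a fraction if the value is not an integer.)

144 min = 8640 s.
A emits 24000/1001 × 8640 = 207360000/1001 frames; B emits 24 × 8640 = 207360.
Difference = 207360/1001 frames (≈ 207.1528); B is ahead of A.

207360/1001 frames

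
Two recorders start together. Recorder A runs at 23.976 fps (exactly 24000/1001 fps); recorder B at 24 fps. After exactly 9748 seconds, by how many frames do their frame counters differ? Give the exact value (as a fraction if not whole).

233952/1001 frames

A emits 24000/1001 × 9748 = 233952000/1001 frames; B emits 24 × 9748 = 233952.
Difference = 233952/1001 frames (≈ 233.7183); B is ahead of A.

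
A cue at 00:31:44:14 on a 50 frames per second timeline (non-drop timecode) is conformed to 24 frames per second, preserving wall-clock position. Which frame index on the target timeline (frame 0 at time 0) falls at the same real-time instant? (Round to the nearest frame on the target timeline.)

Source frame index: (0×3600 + 31×60 + 44) × 50 + 14 = 95214.
Real time: 95214 / (50) = 47607/25 s.
Target frame: (47607/25) × (24) = 1142568/25 ≈ 45702.720 → 45703.

frame 45703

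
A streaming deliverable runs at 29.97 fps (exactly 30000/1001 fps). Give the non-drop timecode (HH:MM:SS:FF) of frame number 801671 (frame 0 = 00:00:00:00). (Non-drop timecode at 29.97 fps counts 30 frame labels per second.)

801671 ÷ 30 = 26722 full seconds, remainder 11 frames.
26722 s = 7 h 25 min 22 s.
Timecode: 07:25:22:11.

07:25:22:11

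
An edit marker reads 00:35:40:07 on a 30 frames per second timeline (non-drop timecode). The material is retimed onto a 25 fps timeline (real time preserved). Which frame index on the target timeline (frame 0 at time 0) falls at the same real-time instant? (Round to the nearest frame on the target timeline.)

Source frame index: (0×3600 + 35×60 + 40) × 30 + 7 = 64207.
Real time: 64207 / (30) = 64207/30 s.
Target frame: (64207/30) × (25) = 321035/6 ≈ 53505.833 → 53506.

frame 53506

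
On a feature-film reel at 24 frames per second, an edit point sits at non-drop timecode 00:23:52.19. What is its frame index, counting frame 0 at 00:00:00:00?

Total seconds to the label: (0 × 3600 + 23 × 60 + 52) = 1432.
Frame index = 1432 × 24 + 19 = 34387.

34387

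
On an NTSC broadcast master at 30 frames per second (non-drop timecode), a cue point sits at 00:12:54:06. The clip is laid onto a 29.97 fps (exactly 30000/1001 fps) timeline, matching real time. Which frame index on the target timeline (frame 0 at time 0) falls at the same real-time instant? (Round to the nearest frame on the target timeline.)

Source frame index: (0×3600 + 12×60 + 54) × 30 + 6 = 23226.
Real time: 23226 / (30) = 3871/5 s.
Target frame: (3871/5) × (30000/1001) = 3318000/143 ≈ 23202.797 → 23203.

frame 23203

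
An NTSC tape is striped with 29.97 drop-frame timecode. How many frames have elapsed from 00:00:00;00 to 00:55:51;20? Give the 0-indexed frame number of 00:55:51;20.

Complete 10-minute blocks: 5, each 17982 frames → 89910.
Remaining 5 whole minutes in the current block: 1800 + 4 × 1798 = 8992 frames.
Within the current minute: 51 × 30 + 20 − 2 = 1548 (labels ;00/;01 skipped at this minute). Total = 89910 + 8992 + 1548 = 100450.

100450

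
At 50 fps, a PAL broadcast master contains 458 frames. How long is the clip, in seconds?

9.16 seconds

Running time = 458 / (50) = 9.16 s.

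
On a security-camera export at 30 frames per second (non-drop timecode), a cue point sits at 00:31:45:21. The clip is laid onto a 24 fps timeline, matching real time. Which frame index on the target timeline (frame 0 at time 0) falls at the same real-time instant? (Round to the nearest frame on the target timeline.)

frame 45737

Source frame index: (0×3600 + 31×60 + 45) × 30 + 21 = 57171.
Real time: 57171 / (30) = 19057/10 s.
Target frame: (19057/10) × (24) = 228684/5 ≈ 45736.800 → 45737.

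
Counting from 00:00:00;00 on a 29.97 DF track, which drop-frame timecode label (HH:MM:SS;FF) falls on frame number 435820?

Each 10-minute DF block holds 10 × 60 × 30 − 9 × 2 = 17982 frames. 435820 ÷ 17982 → 24 full blocks, remainder 4252.
Within the partial block the first minute is 1800 frames and each further minute 1798, so 2 further minute boundaries passed. Total skipped labels = 18 × 24 + 2 × 2 = 436.
Non-drop label index = 435820 + 436 = 436256; at 30 labels/s that is 04:02:21:26, i.e. DF 04:02:21;26.

04:02:21;26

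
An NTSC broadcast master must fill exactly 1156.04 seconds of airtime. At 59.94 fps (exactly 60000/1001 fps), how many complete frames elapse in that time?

Frames = 1156.04 × 60000/1001 = 69362400/1001 ≈ 69293.1069.
Complete frames: 69293.

69293 frames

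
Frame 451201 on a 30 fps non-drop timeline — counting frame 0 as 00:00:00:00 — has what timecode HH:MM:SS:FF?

04:10:40:01

451201 ÷ 30 = 15040 full seconds, remainder 1 frame.
15040 s = 4 h 10 min 40 s.
Timecode: 04:10:40:01.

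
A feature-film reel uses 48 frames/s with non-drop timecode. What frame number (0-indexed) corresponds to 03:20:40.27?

frame 577947

Total seconds to the label: (3 × 3600 + 20 × 60 + 40) = 12040.
Frame index = 12040 × 48 + 27 = 577947.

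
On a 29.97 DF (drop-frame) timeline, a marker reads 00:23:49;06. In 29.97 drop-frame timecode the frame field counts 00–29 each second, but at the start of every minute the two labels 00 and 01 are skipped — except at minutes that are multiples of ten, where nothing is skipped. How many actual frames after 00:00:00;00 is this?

As if non-drop at 30 labels/s: (0 × 3600 + 23 × 60 + 49) × 30 + 6 = 42876.
Minute boundaries passed: 23; those not divisible by 10: 23 − 2 = 21; dropped labels = 2 × 21 = 42.
Actual frame index = 42876 − 42 = 42834.

42834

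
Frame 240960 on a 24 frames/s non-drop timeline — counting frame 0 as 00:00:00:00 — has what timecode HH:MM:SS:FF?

240960 ÷ 24 = 10040 full seconds, remainder 0 frames.
10040 s = 2 h 47 min 20 s.
Timecode: 02:47:20:00.

02:47:20:00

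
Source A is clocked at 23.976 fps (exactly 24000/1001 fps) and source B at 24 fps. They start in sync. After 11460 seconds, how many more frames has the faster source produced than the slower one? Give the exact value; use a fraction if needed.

275040/1001 frames

A emits 24000/1001 × 11460 = 275040000/1001 frames; B emits 24 × 11460 = 275040.
Difference = 275040/1001 frames (≈ 274.7652); B is ahead of A.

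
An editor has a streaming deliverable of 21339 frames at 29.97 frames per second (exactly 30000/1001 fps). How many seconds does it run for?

712.0113 seconds

Running time = 21339 / (30000/1001) = 712.0113 s.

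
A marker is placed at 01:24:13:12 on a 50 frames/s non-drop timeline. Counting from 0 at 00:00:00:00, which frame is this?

Total seconds to the label: (1 × 3600 + 24 × 60 + 13) = 5053.
Frame index = 5053 × 50 + 12 = 252662.

252662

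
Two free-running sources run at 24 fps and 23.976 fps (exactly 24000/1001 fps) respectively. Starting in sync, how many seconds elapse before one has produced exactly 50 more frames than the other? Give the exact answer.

The gap grows by |24000/1001 − 24| = 24/1001 frames per second.
Time for a 50-frame gap: 50 ÷ (24/1001) = 25025/12 s.

25025/12 seconds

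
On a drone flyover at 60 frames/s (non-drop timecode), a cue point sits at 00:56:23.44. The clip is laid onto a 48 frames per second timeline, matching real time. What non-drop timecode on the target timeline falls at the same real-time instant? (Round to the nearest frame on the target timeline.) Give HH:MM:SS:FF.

00:56:23:35

Source frame index: (0×3600 + 56×60 + 23) × 60 + 44 = 203024.
Real time: 203024 / (60) = 50756/15 s.
Target frame: (50756/15) × (48) = 812096/5 ≈ 162419.200 → 162419.
At 48 labels/s: frame 162419 → 00:56:23:35.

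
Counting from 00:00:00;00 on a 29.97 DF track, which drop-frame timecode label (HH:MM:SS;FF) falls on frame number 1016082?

Ten DF minutes hold 17982 frames, so frame 1016082 lies in block 56 (frames 1006992–1024973) with 9090 frames into that block.
The block's first minute is 1800 frames and the rest 1798 each; 9090 frames reaches minute 5, so 56 × 18 + 5 × 2 = 1018 labels have been skipped so far.
Adding those back, label number 1016082 + 1018 = 1017100 at 30 labels/s is 33903 s + 10 f = 9 h 25 min 3 s frame 10, i.e. 09:25:03;10.

09:25:03;10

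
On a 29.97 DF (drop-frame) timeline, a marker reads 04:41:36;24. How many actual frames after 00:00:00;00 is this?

506398

As if non-drop at 30 labels/s: (4 × 3600 + 41 × 60 + 36) × 30 + 24 = 506904.
Minute boundaries passed: 281; those not divisible by 10: 281 − 28 = 253; dropped labels = 2 × 253 = 506.
Actual frame index = 506904 − 506 = 506398.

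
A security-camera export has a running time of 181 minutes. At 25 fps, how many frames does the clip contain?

271500 frames

181 min = 10860 s.
Frames = 10860 × 25 = 271500.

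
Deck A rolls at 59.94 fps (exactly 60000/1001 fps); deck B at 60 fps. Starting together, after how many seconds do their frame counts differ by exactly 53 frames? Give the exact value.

53053/60 seconds

The gap grows by |60 − 60000/1001| = 60/1001 frames per second.
Time for a 53-frame gap: 53 ÷ (60/1001) = 53053/60 s.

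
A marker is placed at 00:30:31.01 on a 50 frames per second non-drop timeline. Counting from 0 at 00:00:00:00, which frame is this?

Total seconds to the label: (0 × 3600 + 30 × 60 + 31) = 1831.
Frame index = 1831 × 50 + 1 = 91551.

frame 91551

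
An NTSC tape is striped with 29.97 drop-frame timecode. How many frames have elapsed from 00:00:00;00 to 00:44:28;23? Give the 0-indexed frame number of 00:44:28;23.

79983

As if non-drop at 30 labels/s: (0 × 3600 + 44 × 60 + 28) × 30 + 23 = 80063.
Minute boundaries passed: 44; those not divisible by 10: 44 − 4 = 40; dropped labels = 2 × 40 = 80.
Actual frame index = 80063 − 80 = 79983.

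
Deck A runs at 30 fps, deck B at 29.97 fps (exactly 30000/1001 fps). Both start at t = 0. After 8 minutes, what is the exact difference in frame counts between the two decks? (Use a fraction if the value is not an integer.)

14400/1001 frames

8 min = 480 s.
A emits 30 × 480 = 14400 frames; B emits 30000/1001 × 480 = 14400000/1001.
Difference = 14400/1001 frames (≈ 14.3856); B is behind A.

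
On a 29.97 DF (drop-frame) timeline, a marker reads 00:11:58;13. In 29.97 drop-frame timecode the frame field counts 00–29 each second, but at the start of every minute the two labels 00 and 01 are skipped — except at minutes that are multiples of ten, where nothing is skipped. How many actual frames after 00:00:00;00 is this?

As if non-drop at 30 labels/s: (0 × 3600 + 11 × 60 + 58) × 30 + 13 = 21553.
Minute boundaries passed: 11; those not divisible by 10: 11 − 1 = 10; dropped labels = 2 × 10 = 20.
Actual frame index = 21553 − 20 = 21533.

21533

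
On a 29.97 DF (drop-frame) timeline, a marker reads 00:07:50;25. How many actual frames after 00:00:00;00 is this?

Complete 10-minute blocks: 0, each 17982 frames → 0.
Remaining 7 whole minutes in the current block: 1800 + 6 × 1798 = 12588 frames.
Within the current minute: 50 × 30 + 25 − 2 = 1523 (labels ;00/;01 skipped at this minute). Total = 0 + 12588 + 1523 = 14111.

14111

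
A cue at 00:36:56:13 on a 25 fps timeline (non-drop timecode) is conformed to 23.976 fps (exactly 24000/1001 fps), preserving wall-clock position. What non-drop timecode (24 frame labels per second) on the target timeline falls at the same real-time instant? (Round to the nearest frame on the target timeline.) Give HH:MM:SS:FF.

00:36:54:07

Source frame index: (0×3600 + 36×60 + 56) × 25 + 13 = 55413.
Real time: 55413 / (25) = 55413/25 s.
Target frame: (55413/25) × (24000/1001) = 53196480/1001 ≈ 53143.337 → 53143.
At 24 labels/s: frame 53143 → 00:36:54:07.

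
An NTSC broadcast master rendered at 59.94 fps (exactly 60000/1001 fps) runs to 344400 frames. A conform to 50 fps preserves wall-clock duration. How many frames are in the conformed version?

Target frames = source frames × (target rate / source rate) = 344400 × (50)/(60000/1001) = 344400 × 1001/1200 = 287287.

287287 frames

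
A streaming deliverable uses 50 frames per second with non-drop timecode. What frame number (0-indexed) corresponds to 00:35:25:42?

Total seconds to the label: (0 × 3600 + 35 × 60 + 25) = 2125.
Frame index = 2125 × 50 + 42 = 106292.

106292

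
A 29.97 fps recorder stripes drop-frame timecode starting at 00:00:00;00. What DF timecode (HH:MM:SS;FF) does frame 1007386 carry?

09:20:13;04

Ten DF minutes hold 17982 frames, so frame 1007386 lies in block 56 (frames 1006992–1024973) with 394 frames into that block.
The block's first minute is 1800 frames and the rest 1798 each; 394 frames reaches minute 0, so 56 × 18 + 0 × 2 = 1008 labels have been skipped so far.
Adding those back, label number 1007386 + 1008 = 1008394 at 30 labels/s is 33613 s + 4 f = 9 h 20 min 13 s frame 4, i.e. 09:20:13;04.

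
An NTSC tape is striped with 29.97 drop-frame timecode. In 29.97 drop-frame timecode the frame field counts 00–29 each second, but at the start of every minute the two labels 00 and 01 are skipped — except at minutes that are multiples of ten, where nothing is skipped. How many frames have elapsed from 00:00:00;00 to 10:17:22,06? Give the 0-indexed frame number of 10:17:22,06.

As if non-drop at 30 labels/s: (10 × 3600 + 17 × 60 + 22) × 30 + 6 = 1111266.
Minute boundaries passed: 617; those not divisible by 10: 617 − 61 = 556; dropped labels = 2 × 556 = 1112.
Actual frame index = 1111266 − 1112 = 1110154.

1110154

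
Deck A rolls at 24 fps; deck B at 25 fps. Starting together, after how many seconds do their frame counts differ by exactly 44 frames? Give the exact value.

The gap grows by |25 − 24| = 1 frame per second.
Time for a 44-frame gap: 44 ÷ (1) = 44 s.

44 seconds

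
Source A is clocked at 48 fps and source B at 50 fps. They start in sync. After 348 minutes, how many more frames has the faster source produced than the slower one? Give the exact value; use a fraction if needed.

41760 frames

348 min = 20880 s.
A emits 48 × 20880 = 1002240 frames; B emits 50 × 20880 = 1044000.
Difference = 41760 frames; B is ahead of A.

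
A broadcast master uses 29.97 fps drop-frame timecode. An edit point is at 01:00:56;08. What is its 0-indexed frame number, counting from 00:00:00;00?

109580

Complete 10-minute blocks: 6, each 17982 frames → 107892.
Remaining 0 whole minutes in the current block: 0 frames.
Within the current minute: 56 × 30 + 8 = 1688. Total = 107892 + 0 + 1688 = 109580.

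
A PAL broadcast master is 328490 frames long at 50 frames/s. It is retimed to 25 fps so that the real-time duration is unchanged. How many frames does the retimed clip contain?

164245 frames

Target frames = source frames × (target rate / source rate) = 328490 × (25)/(50) = 328490 × 1/2 = 164245.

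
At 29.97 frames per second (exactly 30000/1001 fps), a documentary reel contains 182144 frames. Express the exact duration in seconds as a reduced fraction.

Running time = 182144 ÷ (30000/1001) = 182144 × 1001/30000 = 11395384/1875 s.

11395384/1875 seconds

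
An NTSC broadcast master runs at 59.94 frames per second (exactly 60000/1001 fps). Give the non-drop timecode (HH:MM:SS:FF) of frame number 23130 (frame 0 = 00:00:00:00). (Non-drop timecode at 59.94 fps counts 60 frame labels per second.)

23130 ÷ 60 = 385 full seconds, remainder 30 frames.
385 s = 0 h 6 min 25 s.
Timecode: 00:06:25:30.

00:06:25:30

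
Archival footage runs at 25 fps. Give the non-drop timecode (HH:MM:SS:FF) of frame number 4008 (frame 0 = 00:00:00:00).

00:02:40:08

4008 ÷ 25 = 160 full seconds, remainder 8 frames.
160 s = 0 h 2 min 40 s.
Timecode: 00:02:40:08.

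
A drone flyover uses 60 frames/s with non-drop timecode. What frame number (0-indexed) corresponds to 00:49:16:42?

177402

Total seconds to the label: (0 × 3600 + 49 × 60 + 16) = 2956.
Frame index = 2956 × 60 + 42 = 177402.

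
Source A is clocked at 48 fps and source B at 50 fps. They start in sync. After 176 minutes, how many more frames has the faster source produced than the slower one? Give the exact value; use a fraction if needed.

176 min = 10560 s.
A emits 48 × 10560 = 506880 frames; B emits 50 × 10560 = 528000.
Difference = 21120 frames; B is ahead of A.

21120 frames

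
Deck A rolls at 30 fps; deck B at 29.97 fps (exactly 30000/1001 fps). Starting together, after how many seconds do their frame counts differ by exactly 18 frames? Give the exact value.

600.6 seconds

The gap grows by |30000/1001 − 30| = 30/1001 frames per second.
Time for a 18-frame gap: 18 ÷ (30/1001) = 600.6 s.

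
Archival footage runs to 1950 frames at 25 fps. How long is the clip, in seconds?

Running time = 1950 / (25) = 78 s.

78 seconds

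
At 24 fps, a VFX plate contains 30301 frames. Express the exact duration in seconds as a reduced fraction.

30301/24 seconds

Running time = 30301 ÷ (24) = 30301 × 1/24 = 30301/24 s.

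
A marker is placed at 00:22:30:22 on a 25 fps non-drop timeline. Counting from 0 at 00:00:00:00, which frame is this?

Total seconds to the label: (0 × 3600 + 22 × 60 + 30) = 1350.
Frame index = 1350 × 25 + 22 = 33772.

33772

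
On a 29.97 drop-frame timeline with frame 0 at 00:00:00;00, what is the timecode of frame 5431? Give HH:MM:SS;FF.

Each 10-minute DF block holds 10 × 60 × 30 − 9 × 2 = 17982 frames. 5431 ÷ 17982 → 0 full blocks, remainder 5431.
Within the partial block the first minute is 1800 frames and each further minute 1798, so 3 further minute boundaries passed. Total skipped labels = 18 × 0 + 2 × 3 = 6.
Non-drop label index = 5431 + 6 = 5437; at 30 labels/s that is 00:03:01:07, i.e. DF 00:03:01;07.

00:03:01;07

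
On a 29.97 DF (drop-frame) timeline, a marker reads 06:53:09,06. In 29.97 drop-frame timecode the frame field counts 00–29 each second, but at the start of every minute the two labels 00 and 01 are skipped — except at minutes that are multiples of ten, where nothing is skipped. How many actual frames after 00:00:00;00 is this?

Complete 10-minute blocks: 41, each 17982 frames → 737262.
Remaining 3 whole minutes in the current block: 1800 + 2 × 1798 = 5396 frames.
Within the current minute: 9 × 30 + 6 − 2 = 274 (labels ;00/;01 skipped at this minute). Total = 737262 + 5396 + 274 = 742932.

742932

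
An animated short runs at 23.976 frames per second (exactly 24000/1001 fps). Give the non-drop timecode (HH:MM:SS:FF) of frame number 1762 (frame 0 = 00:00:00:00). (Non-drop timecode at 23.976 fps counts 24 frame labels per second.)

00:01:13:10

1762 ÷ 24 = 73 full seconds, remainder 10 frames.
73 s = 0 h 1 min 13 s.
Timecode: 00:01:13:10.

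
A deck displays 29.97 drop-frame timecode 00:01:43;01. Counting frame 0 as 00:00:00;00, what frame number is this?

Complete 10-minute blocks: 0, each 17982 frames → 0.
Remaining 1 whole minute in the current block: 1800 + 0 × 1798 = 1800 frames.
Within the current minute: 43 × 30 + 1 − 2 = 1289 (labels ;00/;01 skipped at this minute). Total = 0 + 1800 + 1289 = 3089.

3089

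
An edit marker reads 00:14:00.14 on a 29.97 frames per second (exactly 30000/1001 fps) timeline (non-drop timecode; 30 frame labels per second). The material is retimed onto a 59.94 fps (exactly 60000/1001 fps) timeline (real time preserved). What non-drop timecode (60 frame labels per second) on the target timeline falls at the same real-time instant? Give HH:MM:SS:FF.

00:14:00:28

Source frame index: (0×3600 + 14×60 + 0) × 30 + 14 = 25214.
Real time: 25214 / (30000/1001) = 12619607/15000 s.
Target frame: (12619607/15000) × (60000/1001) = 50428.
At 60 labels/s: frame 50428 → 00:14:00:28.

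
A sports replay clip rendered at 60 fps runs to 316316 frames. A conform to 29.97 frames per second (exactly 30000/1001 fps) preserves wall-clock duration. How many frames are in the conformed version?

158000 frames

Target frames = source frames × (target rate / source rate) = 316316 × (30000/1001)/(60) = 316316 × 500/1001 = 158000.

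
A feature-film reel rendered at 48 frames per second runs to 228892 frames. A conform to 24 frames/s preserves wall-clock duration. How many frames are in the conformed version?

114446 frames

Frames at target rate = 228892 × (24) / (48) = 114446.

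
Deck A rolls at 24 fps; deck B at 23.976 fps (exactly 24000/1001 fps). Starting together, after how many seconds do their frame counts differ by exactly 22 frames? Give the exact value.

The gap grows by |24000/1001 − 24| = 24/1001 frames per second.
Time for a 22-frame gap: 22 ÷ (24/1001) = 11011/12 s.

11011/12 seconds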